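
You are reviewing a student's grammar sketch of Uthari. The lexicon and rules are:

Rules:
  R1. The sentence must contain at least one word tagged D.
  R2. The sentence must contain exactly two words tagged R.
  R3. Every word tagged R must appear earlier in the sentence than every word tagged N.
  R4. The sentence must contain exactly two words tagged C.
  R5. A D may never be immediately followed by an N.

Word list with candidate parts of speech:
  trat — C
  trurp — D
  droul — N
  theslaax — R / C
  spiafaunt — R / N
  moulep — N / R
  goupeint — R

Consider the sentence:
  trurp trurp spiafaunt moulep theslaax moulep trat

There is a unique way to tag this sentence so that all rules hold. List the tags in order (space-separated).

D D R R C N C

Candidates per position — 1:trurp {D}; 2:trurp {D}; 3:spiafaunt {R,N}; 4:moulep {N,R}; 5:theslaax {R,C}; 6:moulep {N,R}; 7:trat {C}.
If word 3 were N, no tagging could satisfy rule 5; so word 3 is R.
If word 5 were R, no tagging could satisfy rule 4; so word 5 is C.
The remaining ambiguous positions (4, 6) are resolved jointly — only one combination satisfies every rule.
So the tagging must be: D D R R C N C.
Rule-by-rule: rule 1 ✓; rule 2 ✓; rule 3 ✓; rule 4 ✓; rule 5 ✓.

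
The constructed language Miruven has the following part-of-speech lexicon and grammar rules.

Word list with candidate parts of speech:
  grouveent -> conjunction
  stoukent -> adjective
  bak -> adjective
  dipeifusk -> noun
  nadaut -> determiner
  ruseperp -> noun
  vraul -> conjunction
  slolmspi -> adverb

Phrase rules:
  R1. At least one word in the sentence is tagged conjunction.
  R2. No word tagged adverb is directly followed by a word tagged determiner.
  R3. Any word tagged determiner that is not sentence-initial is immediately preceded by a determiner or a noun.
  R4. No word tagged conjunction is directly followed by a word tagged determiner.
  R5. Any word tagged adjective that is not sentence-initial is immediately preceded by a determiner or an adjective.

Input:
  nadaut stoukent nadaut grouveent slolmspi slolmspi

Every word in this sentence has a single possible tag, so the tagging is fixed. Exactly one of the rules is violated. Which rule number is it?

3

Fixed tagging: determiner adjective determiner conjunction adverb adverb.
Checking each rule: R1 ✓, R2 ✓, R3 ✗, R4 ✓, R5 ✓.
Only rule 3 fails.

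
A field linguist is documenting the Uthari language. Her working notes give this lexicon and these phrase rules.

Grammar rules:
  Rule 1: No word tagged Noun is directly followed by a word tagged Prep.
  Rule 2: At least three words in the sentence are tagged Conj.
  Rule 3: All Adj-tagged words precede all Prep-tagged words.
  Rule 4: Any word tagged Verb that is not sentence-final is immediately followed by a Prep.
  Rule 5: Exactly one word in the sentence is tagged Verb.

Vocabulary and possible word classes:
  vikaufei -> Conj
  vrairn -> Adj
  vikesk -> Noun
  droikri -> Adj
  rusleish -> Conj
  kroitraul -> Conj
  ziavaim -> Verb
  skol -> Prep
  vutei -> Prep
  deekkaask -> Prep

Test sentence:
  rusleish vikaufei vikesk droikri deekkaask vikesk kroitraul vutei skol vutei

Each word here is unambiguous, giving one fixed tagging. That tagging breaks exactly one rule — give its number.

5

Fixed tagging: Conj Conj Noun Adj Prep Noun Conj Prep Prep Prep.
Rule check: R1 pass, R2 pass, R3 pass, R4 pass, R5 fail.
Only rule 5 fails.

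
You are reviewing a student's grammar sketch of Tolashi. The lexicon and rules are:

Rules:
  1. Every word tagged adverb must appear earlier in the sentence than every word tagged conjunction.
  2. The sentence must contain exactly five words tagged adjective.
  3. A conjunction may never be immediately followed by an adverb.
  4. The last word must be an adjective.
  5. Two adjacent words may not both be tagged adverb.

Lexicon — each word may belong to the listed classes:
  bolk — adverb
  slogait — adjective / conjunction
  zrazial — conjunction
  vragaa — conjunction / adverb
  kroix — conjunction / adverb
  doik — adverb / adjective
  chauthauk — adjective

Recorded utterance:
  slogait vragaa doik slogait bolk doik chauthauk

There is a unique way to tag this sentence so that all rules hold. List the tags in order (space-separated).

Candidates per position — 1:slogait {adjective,conjunction}; 2:vragaa {conjunction,adverb}; 3:doik {adverb,adjective}; 4:slogait {adjective,conjunction}; 5:bolk {adverb}; 6:doik {adverb,adjective}; 7:chauthauk {adjective}.
If word 1 were conjunction, no tagging could satisfy rule 1; so word 1 is adjective.
If word 2 were conjunction, no tagging could satisfy rule 1; so word 2 is adverb.
If word 3 were adverb, no tagging could satisfy rule 2; so word 3 is adjective.
If word 4 were conjunction, no tagging could satisfy rule 1; so word 4 is adjective.
If word 6 were adverb, no tagging could satisfy rule 2; so word 6 is adjective.
So the tagging must be: adjective adverb adjective adjective adverb adjective adjective.
Verifying each rule — rule 1 holds; rule 2 holds; rule 3 holds; rule 4 holds; rule 5 holds.

adjective adverb adjective adjective adverb adjective adjective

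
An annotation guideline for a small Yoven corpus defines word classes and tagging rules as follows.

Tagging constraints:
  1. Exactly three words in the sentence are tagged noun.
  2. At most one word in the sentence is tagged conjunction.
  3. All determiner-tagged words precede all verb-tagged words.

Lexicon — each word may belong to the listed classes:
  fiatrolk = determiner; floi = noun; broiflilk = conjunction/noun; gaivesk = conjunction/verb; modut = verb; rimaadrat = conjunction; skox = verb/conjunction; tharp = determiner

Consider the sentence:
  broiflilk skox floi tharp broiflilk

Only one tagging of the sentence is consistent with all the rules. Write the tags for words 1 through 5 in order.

Candidates per position — 1:broiflilk {conjunction,noun}; 2:skox {verb,conjunction}; 3:floi {noun}; 4:tharp {determiner}; 5:broiflilk {conjunction,noun}.
If word 1 were conjunction, no tagging could satisfy rule 1; so word 1 is noun.
If word 2 were verb, no tagging could satisfy rule 3; so word 2 is conjunction.
If word 5 were conjunction, no tagging could satisfy rule 1; so word 5 is noun.
That leaves exactly one tagging: noun conjunction noun determiner noun.
Rule-by-rule: rule 1 ok; rule 2 ok; rule 3 ok.

noun conjunction noun determiner noun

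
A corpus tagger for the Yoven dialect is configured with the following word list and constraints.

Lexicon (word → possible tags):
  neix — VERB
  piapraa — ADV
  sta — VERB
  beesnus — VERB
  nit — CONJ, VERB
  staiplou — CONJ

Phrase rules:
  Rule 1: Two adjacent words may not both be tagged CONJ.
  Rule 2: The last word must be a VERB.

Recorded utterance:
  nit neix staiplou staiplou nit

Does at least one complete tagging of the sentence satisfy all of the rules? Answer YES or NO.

NO

Candidates per position — 1:nit {CONJ,VERB}; 2:neix {VERB}; 3:staiplou {CONJ}; 4:staiplou {CONJ}; 5:nit {CONJ,VERB}.
Rule 1 cannot be satisfied by any choice of tags from the lexicon.
So there is no consistent tagging.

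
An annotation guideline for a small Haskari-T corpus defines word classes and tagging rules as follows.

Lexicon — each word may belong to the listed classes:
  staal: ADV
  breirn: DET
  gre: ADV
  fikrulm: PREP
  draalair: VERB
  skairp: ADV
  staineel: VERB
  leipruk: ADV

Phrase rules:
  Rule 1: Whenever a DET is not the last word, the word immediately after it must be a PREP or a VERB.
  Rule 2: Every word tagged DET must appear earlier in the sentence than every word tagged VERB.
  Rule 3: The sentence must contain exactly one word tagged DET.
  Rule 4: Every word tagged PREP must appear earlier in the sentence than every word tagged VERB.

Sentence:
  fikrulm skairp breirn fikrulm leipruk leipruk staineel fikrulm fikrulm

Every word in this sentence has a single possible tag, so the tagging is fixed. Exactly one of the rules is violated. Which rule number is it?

4

Fixed tagging: PREP ADV DET PREP ADV ADV VERB PREP PREP.
Applying the rules: R1 ok, R2 ok, R3 ok, R4 fails.
Only rule 4 fails.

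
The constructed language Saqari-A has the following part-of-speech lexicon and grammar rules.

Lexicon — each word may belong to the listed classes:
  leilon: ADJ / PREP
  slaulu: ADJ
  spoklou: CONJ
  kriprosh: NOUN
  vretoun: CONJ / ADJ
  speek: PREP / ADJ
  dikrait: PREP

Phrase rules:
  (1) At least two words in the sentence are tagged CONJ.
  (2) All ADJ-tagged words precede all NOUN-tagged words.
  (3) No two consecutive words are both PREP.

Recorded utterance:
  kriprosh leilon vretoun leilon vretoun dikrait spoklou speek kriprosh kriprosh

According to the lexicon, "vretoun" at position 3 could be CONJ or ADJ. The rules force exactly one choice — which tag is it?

Candidates per position — 1:kriprosh {NOUN}; 2:leilon {ADJ,PREP}; 3:vretoun {CONJ,ADJ}; 4:leilon {ADJ,PREP}; 5:vretoun {CONJ,ADJ}; 6:dikrait {PREP}; 7:spoklou {CONJ}; 8:speek {PREP,ADJ}; 9:kriprosh {NOUN}; 10:kriprosh {NOUN}.
Position 2: tagging it ADJ would leave rule 2 unsatisfiable, so it must be PREP.
Position 3: tagging it ADJ would leave rule 2 unsatisfiable, so it must be CONJ.
Position 4: tagging it ADJ would leave rule 2 unsatisfiable, so it must be PREP.
Position 5: tagging it ADJ would leave rule 2 unsatisfiable, so it must be CONJ.
Position 8: tagging it ADJ would leave rule 2 unsatisfiable, so it must be PREP.
The only consistent sequence is: NOUN PREP CONJ PREP CONJ PREP CONJ PREP NOUN NOUN.
Checking: rule 1 holds; rule 2 holds; rule 3 holds.

CONJ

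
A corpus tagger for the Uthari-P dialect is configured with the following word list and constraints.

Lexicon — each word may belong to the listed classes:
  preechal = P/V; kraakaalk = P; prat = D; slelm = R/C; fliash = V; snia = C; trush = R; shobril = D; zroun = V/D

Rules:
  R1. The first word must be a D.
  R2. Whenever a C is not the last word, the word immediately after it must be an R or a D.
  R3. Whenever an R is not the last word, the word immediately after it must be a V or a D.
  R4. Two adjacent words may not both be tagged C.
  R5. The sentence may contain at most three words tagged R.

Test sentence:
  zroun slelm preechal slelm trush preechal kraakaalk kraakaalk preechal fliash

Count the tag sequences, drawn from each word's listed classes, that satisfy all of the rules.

Candidates per position — 1:zroun {V,D}; 2:slelm {R,C}; 3:preechal {P,V}; 4:slelm {R,C}; 5:trush {R}; 6:preechal {P,V}; 7:kraakaalk {P}; 8:kraakaalk {P}; 9:preechal {P,V}; 10:fliash {V}.
There are 64 candidate sequences in total.
The sequences that satisfy every rule: D R V C R V P P P V; D R V C R V P P V V.
Count = 2.

2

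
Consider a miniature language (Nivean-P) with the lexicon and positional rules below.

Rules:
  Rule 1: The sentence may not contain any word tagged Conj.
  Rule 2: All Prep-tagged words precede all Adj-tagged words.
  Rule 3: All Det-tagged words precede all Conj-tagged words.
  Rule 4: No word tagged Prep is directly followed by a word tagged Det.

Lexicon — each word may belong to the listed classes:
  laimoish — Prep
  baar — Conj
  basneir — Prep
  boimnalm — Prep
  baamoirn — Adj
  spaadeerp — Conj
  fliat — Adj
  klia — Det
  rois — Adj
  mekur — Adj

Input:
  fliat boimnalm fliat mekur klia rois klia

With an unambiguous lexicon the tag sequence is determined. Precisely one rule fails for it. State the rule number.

Fixed tagging: Adj Prep Adj Adj Det Adj Det.
Checking each rule: R1 ✓, R2 ✗, R3 ✓, R4 ✓.
Only rule 2 fails.

2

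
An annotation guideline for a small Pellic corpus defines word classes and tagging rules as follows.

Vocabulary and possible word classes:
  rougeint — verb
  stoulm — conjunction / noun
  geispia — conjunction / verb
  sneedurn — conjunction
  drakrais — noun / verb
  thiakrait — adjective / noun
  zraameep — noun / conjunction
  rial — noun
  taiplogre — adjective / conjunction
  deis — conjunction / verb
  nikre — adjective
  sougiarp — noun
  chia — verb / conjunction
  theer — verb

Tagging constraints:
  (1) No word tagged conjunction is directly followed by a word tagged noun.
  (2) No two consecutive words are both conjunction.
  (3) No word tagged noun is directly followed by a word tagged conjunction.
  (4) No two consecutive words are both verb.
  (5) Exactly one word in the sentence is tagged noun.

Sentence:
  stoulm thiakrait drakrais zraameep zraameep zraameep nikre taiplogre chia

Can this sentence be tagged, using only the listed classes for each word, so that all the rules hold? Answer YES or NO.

NO

Candidates per position — 1:stoulm {conjunction,noun}; 2:thiakrait {adjective,noun}; 3:drakrais {noun,verb}; 4:zraameep {noun,conjunction}; 5:zraameep {noun,conjunction}; 6:zraameep {noun,conjunction}; 7:nikre {adjective}; 8:taiplogre {adjective,conjunction}; 9:chia {verb,conjunction}.
Every candidate sequence violates at least one rule; no consistent tagging exists.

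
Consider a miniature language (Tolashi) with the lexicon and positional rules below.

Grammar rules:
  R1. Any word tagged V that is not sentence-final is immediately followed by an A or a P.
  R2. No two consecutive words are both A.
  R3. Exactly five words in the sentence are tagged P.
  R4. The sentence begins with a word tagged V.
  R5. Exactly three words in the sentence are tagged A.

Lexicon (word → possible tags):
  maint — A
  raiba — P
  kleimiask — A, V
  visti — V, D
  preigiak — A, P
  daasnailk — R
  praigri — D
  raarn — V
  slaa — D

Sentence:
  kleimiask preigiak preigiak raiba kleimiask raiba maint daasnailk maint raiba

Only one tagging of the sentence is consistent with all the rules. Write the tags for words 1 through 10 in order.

V P P P A P A R A P

Candidates per position — 1:kleimiask {A,V}; 2:preigiak {A,P}; 3:preigiak {A,P}; 4:raiba {P}; 5:kleimiask {A,V}; 6:raiba {P}; 7:maint {A}; 8:daasnailk {R}; 9:maint {A}; 10:raiba {P}.
If word 1 were A, no tagging could satisfy rule 4; so word 1 is V.
If word 2 were A, no tagging could satisfy rule 3; so word 2 is P.
If word 3 were A, no tagging could satisfy rule 3; so word 3 is P.
If word 5 were V, no tagging could satisfy rule 5; so word 5 is A.
The unique satisfying tagging is: V P P P A P A R A P.
Checking: rule 1 ✓; rule 2 ✓; rule 3 ✓; rule 4 ✓; rule 5 ✓.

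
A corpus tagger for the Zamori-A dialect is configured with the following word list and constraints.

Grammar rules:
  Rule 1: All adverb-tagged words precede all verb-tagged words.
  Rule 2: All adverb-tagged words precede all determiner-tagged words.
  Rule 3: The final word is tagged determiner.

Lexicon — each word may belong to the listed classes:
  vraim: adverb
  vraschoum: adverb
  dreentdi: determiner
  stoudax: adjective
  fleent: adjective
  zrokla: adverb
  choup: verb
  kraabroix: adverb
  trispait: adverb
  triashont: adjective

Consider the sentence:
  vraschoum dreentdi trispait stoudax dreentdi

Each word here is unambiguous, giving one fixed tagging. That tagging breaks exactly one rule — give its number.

Fixed tagging: adverb determiner adverb adjective determiner.
Checking each rule: R1 holds, R2 violated, R3 holds.
Only rule 2 fails.

2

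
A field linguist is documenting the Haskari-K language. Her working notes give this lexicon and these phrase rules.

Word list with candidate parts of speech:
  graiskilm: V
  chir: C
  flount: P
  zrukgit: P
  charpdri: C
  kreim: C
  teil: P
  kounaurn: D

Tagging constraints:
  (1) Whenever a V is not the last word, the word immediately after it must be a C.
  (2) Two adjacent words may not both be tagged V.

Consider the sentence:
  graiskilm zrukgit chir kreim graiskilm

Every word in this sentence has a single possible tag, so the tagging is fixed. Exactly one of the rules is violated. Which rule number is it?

Fixed tagging: V P C C V.
Checking each rule: R1 ✗, R2 ✓.
Only rule 1 fails.

1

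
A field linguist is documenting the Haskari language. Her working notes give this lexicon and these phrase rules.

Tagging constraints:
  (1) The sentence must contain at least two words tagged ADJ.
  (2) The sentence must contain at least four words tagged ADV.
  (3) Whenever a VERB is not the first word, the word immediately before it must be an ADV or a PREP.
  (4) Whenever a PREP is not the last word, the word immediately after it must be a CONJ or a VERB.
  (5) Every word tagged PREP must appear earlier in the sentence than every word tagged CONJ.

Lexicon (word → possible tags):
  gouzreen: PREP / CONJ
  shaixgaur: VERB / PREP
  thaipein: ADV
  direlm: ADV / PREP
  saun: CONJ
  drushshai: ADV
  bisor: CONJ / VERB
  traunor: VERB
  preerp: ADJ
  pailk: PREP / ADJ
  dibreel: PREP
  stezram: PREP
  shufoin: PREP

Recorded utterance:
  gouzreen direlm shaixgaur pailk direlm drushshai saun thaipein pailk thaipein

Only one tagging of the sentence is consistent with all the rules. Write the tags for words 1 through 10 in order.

CONJ ADV VERB ADJ ADV ADV CONJ ADV ADJ ADV

Candidates per position — 1:gouzreen {PREP,CONJ}; 2:direlm {ADV,PREP}; 3:shaixgaur {VERB,PREP}; 4:pailk {PREP,ADJ}; 5:direlm {ADV,PREP}; 6:drushshai {ADV}; 7:saun {CONJ}; 8:thaipein {ADV}; 9:pailk {PREP,ADJ}; 10:thaipein {ADV}.
Word 1 cannot be PREP — rule 4 would then fail for every completion. It is CONJ.
Word 2 cannot be PREP — rule 5 would then fail for every completion. It is ADV.
Word 3 cannot be PREP — rule 4 would then fail for every completion. It is VERB.
Word 4 cannot be PREP — rule 1 would then fail for every completion. It is ADJ.
Word 5 cannot be PREP — rule 4 would then fail for every completion. It is ADV.
Word 9 cannot be PREP — rule 1 would then fail for every completion. It is ADJ.
That leaves exactly one tagging: CONJ ADV VERB ADJ ADV ADV CONJ ADV ADJ ADV.
Verifying each rule — rule 1 ✓; rule 2 ✓; rule 3 ✓; rule 4 ✓; rule 5 ✓.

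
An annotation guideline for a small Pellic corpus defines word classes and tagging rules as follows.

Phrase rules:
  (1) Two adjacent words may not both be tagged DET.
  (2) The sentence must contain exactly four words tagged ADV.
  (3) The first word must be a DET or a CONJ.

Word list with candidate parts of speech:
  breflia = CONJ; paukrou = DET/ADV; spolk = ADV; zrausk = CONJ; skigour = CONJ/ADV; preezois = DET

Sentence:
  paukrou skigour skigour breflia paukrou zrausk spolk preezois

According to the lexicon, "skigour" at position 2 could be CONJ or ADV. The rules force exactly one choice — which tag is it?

ADV

Candidates per position — 1:paukrou {DET,ADV}; 2:skigour {CONJ,ADV}; 3:skigour {CONJ,ADV}; 4:breflia {CONJ}; 5:paukrou {DET,ADV}; 6:zrausk {CONJ}; 7:spolk {ADV}; 8:preezois {DET}.
Position 1: ADV is ruled out by rule 3; that leaves DET.
Position 2: CONJ is ruled out by rule 2; that leaves ADV.
Position 3: CONJ is ruled out by rule 2; that leaves ADV.
Position 5: DET is ruled out by rule 2; that leaves ADV.
The unique satisfying tagging is: DET ADV ADV CONJ ADV CONJ ADV DET.
Rule-by-rule: rule 1 ok; rule 2 ok; rule 3 ok.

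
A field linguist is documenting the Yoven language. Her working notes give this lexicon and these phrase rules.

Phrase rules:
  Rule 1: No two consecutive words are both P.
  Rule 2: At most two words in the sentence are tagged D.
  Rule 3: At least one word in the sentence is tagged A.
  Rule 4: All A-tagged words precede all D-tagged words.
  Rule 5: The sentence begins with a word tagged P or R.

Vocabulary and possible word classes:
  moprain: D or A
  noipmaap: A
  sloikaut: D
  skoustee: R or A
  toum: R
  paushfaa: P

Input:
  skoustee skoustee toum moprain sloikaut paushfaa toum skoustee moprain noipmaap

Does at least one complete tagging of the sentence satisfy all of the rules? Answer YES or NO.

Candidates per position — 1:skoustee {R,A}; 2:skoustee {R,A}; 3:toum {R}; 4:moprain {D,A}; 5:sloikaut {D}; 6:paushfaa {P}; 7:toum {R}; 8:skoustee {R,A}; 9:moprain {D,A}; 10:noipmaap {A}.
Rule 4 cannot be satisfied by any choice of tags from the lexicon.
So there is no consistent tagging.

NO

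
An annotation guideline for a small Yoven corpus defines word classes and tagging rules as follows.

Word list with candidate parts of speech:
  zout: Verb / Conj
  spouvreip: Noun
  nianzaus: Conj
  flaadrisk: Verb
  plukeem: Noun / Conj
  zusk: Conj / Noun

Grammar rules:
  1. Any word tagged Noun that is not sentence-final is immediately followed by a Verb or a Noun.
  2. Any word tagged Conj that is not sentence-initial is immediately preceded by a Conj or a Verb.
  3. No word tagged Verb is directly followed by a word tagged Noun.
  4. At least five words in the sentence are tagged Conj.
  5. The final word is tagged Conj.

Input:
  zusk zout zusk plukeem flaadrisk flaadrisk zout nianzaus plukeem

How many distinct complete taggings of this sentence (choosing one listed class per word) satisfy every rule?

9

Candidates per position — 1:zusk {Conj,Noun}; 2:zout {Verb,Conj}; 3:zusk {Conj,Noun}; 4:plukeem {Noun,Conj}; 5:flaadrisk {Verb}; 6:flaadrisk {Verb}; 7:zout {Verb,Conj}; 8:nianzaus {Conj}; 9:plukeem {Noun,Conj}.
There are 64 candidate sequences in total.
Checking each against the rules leaves 9 sequences.
Count = 9.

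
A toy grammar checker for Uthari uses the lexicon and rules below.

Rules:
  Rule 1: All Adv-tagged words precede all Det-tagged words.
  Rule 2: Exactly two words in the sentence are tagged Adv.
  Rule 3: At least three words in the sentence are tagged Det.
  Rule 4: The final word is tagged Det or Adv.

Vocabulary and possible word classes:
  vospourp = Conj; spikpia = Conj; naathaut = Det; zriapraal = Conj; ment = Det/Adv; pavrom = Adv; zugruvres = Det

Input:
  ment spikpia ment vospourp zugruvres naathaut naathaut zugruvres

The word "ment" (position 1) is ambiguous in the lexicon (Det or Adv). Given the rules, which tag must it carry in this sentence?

Candidates per position — 1:ment {Det,Adv}; 2:spikpia {Conj}; 3:ment {Det,Adv}; 4:vospourp {Conj}; 5:zugruvres {Det}; 6:naathaut {Det}; 7:naathaut {Det}; 8:zugruvres {Det}.
Position 1: tagging it Det would leave rule 2 unsatisfiable, so it must be Adv.
Position 3: tagging it Det would leave rule 2 unsatisfiable, so it must be Adv.
The only consistent sequence is: Adv Conj Adv Conj Det Det Det Det.
Rule-by-rule: rule 1 ok; rule 2 ok; rule 3 ok; rule 4 ok.

Adv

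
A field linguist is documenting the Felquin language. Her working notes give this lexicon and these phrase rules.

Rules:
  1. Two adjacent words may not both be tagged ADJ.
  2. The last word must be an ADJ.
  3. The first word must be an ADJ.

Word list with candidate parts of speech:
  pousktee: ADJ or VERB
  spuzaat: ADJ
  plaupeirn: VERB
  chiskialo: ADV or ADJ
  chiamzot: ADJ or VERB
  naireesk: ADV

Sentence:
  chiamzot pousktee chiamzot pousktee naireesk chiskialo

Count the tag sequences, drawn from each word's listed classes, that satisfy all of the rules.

Candidates per position — 1:chiamzot {ADJ,VERB}; 2:pousktee {ADJ,VERB}; 3:chiamzot {ADJ,VERB}; 4:pousktee {ADJ,VERB}; 5:naireesk {ADV}; 6:chiskialo {ADV,ADJ}.
There are 32 candidate sequences in total.
The sequences that satisfy every rule: ADJ VERB ADJ VERB ADV ADJ; ADJ VERB VERB ADJ ADV ADJ; ADJ VERB VERB VERB ADV ADJ.
Count = 3.

3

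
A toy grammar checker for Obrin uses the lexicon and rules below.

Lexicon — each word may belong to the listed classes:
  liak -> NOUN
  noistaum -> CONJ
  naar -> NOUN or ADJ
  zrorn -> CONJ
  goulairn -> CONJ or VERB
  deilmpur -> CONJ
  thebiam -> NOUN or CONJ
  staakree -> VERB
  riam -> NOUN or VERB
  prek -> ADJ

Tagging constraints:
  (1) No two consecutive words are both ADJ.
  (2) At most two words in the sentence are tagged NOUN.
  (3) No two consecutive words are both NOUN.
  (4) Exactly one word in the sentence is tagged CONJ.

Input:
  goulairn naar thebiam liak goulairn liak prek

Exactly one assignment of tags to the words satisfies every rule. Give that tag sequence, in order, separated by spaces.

VERB ADJ CONJ NOUN VERB NOUN ADJ

Candidates per position — 1:goulairn {CONJ,VERB}; 2:naar {NOUN,ADJ}; 3:thebiam {NOUN,CONJ}; 4:liak {NOUN}; 5:goulairn {CONJ,VERB}; 6:liak {NOUN}; 7:prek {ADJ}.
Word 2 cannot be NOUN — rule 2 would then fail for every completion. It is ADJ.
Word 3 cannot be NOUN — rule 2 would then fail for every completion. It is CONJ.
Word 5 cannot be CONJ — rule 4 would then fail for every completion. It is VERB.
Word 1 cannot be CONJ — rule 4 would then fail for every completion. It is VERB.
So the tagging must be: VERB ADJ CONJ NOUN VERB NOUN ADJ.
Rule-by-rule: rule 1 holds; rule 2 holds; rule 3 holds; rule 4 holds.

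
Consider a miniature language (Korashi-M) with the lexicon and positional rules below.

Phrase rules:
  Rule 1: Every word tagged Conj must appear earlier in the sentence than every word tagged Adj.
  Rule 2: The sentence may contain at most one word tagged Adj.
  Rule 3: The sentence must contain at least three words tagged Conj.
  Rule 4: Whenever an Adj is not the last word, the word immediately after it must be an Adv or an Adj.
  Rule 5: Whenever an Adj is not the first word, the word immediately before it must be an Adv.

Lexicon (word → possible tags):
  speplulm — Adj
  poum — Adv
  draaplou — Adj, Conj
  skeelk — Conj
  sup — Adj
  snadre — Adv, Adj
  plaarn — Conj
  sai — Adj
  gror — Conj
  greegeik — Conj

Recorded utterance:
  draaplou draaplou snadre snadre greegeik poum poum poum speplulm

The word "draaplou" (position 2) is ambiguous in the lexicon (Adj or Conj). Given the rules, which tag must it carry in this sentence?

Conj

Candidates per position — 1:draaplou {Adj,Conj}; 2:draaplou {Adj,Conj}; 3:snadre {Adv,Adj}; 4:snadre {Adv,Adj}; 5:greegeik {Conj}; 6:poum {Adv}; 7:poum {Adv}; 8:poum {Adv}; 9:speplulm {Adj}.
Position 1: tagging it Adj would leave rule 1 unsatisfiable, so it must be Conj.
Position 2: tagging it Adj would leave rule 1 unsatisfiable, so it must be Conj.
Position 3: tagging it Adj would leave rule 1 unsatisfiable, so it must be Adv.
Position 4: tagging it Adj would leave rule 1 unsatisfiable, so it must be Adv.
That leaves exactly one tagging: Conj Conj Adv Adv Conj Adv Adv Adv Adj.
Check: rule 1 ✓; rule 2 ✓; rule 3 ✓; rule 4 ✓; rule 5 ✓.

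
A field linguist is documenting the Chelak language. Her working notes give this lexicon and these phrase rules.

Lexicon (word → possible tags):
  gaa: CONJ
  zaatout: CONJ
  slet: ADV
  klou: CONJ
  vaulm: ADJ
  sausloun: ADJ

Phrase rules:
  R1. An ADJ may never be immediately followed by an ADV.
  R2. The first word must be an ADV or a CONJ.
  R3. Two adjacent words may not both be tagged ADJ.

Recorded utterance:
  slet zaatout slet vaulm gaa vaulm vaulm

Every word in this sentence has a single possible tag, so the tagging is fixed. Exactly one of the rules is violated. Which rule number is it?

3

Fixed tagging: ADV CONJ ADV ADJ CONJ ADJ ADJ.
Applying the rules: R1 ✓, R2 ✓, R3 ✗.
Only rule 3 fails.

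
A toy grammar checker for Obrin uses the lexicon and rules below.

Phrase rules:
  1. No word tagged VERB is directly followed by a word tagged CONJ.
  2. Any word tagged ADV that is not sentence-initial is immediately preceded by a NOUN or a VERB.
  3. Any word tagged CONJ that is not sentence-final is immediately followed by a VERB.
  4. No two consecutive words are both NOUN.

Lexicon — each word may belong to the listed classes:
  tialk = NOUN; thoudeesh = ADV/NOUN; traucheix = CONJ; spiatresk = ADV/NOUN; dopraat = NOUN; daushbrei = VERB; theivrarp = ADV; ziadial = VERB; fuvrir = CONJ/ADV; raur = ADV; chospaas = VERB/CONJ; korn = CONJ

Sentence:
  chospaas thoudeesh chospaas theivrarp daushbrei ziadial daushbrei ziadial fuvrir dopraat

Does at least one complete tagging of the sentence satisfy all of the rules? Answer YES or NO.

Candidates per position — 1:chospaas {VERB,CONJ}; 2:thoudeesh {ADV,NOUN}; 3:chospaas {VERB,CONJ}; 4:theivrarp {ADV}; 5:daushbrei {VERB}; 6:ziadial {VERB}; 7:daushbrei {VERB}; 8:ziadial {VERB}; 9:fuvrir {CONJ,ADV}; 10:dopraat {NOUN}.
One satisfying assignment: VERB NOUN VERB ADV VERB VERB VERB VERB ADV NOUN.
Rule-by-rule: rule 1 ok; rule 2 ok; rule 3 ok; rule 4 ok.

YES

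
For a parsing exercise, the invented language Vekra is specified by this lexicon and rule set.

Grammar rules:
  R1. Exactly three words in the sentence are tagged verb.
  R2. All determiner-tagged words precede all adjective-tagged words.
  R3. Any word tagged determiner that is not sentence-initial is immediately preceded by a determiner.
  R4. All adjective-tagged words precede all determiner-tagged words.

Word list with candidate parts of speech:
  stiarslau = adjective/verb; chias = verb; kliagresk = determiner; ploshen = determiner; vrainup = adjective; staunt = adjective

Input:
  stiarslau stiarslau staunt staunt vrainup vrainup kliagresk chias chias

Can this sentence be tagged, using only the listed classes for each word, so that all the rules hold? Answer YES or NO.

Candidates per position — 1:stiarslau {adjective,verb}; 2:stiarslau {adjective,verb}; 3:staunt {adjective}; 4:staunt {adjective}; 5:vrainup {adjective}; 6:vrainup {adjective}; 7:kliagresk {determiner}; 8:chias {verb}; 9:chias {verb}.
Rule 2 cannot be satisfied by any choice of tags from the lexicon.
So there is no consistent tagging.

NO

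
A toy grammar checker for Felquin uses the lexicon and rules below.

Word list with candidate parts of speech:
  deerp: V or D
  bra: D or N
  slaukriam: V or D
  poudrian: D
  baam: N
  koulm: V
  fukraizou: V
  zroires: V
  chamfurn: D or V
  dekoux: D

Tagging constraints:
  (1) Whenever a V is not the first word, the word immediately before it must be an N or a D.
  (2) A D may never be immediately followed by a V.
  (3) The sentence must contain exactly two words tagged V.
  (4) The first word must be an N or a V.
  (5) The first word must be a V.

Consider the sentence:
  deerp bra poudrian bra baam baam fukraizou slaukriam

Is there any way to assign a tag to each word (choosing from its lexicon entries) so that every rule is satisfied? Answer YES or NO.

YES

Candidates per position — 1:deerp {V,D}; 2:bra {D,N}; 3:poudrian {D}; 4:bra {D,N}; 5:baam {N}; 6:baam {N}; 7:fukraizou {V}; 8:slaukriam {V,D}.
One satisfying assignment: V D D N N N V D.
Check: rule 1 holds; rule 2 holds; rule 3 holds; rule 4 holds; rule 5 holds.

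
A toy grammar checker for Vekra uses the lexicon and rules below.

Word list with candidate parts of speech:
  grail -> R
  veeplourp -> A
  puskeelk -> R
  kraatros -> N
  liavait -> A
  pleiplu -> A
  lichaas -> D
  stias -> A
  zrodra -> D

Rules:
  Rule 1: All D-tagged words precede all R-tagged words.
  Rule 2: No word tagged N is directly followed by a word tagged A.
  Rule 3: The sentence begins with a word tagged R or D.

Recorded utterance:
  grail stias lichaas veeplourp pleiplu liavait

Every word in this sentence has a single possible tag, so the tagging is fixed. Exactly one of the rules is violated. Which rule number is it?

Fixed tagging: R A D A A A.
Checking each rule: R1 fails, R2 ok, R3 ok.
Only rule 1 fails.

1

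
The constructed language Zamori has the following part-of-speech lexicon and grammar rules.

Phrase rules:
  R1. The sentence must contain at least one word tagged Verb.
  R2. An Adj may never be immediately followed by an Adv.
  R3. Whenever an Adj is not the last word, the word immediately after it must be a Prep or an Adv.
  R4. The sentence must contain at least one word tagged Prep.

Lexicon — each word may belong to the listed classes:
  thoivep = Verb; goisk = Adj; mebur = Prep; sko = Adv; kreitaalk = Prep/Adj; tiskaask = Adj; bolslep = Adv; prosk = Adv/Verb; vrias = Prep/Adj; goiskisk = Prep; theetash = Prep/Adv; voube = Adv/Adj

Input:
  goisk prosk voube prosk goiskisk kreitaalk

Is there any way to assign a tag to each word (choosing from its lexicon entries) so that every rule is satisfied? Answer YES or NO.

Candidates per position — 1:goisk {Adj}; 2:prosk {Adv,Verb}; 3:voube {Adv,Adj}; 4:prosk {Adv,Verb}; 5:goiskisk {Prep}; 6:kreitaalk {Prep,Adj}.
Every candidate sequence violates at least one rule; no consistent tagging exists.

NO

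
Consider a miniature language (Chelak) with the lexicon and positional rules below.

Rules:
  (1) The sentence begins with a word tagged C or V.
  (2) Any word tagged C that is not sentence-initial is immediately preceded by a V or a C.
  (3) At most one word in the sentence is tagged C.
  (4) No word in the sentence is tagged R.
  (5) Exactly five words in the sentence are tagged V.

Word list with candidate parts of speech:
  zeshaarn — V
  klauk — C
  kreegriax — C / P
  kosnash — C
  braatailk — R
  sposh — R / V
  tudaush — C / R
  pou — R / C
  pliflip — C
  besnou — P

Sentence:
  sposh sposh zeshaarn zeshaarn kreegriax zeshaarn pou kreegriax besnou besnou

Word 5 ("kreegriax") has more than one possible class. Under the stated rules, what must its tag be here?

P

Candidates per position — 1:sposh {R,V}; 2:sposh {R,V}; 3:zeshaarn {V}; 4:zeshaarn {V}; 5:kreegriax {C,P}; 6:zeshaarn {V}; 7:pou {R,C}; 8:kreegriax {C,P}; 9:besnou {P}; 10:besnou {P}.
At position 1, choosing R makes rule 1 impossible to satisfy; hence V.
At position 2, choosing R makes rule 4 impossible to satisfy; hence V.
At position 7, choosing R makes rule 4 impossible to satisfy; hence C.
At position 8, choosing C makes rule 3 impossible to satisfy; hence P.
At position 5, choosing C makes rule 3 impossible to satisfy; hence P.
The only consistent sequence is: V V V V P V C P P P.
Verifying each rule — rule 1 holds; rule 2 holds; rule 3 holds; rule 4 holds; rule 5 holds.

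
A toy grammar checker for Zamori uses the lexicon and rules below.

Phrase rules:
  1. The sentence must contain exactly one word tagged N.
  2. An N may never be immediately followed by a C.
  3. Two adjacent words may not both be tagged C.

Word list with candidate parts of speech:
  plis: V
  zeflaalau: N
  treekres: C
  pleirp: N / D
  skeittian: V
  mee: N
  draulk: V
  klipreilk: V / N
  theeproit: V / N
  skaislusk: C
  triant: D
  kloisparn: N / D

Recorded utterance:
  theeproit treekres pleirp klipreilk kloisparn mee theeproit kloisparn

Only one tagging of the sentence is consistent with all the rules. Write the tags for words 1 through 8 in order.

V C D V D N V D

Candidates per position — 1:theeproit {V,N}; 2:treekres {C}; 3:pleirp {N,D}; 4:klipreilk {V,N}; 5:kloisparn {N,D}; 6:mee {N}; 7:theeproit {V,N}; 8:kloisparn {N,D}.
Position 1: tagging it N would leave rule 1 unsatisfiable, so it must be V.
Position 3: tagging it N would leave rule 1 unsatisfiable, so it must be D.
Position 4: tagging it N would leave rule 1 unsatisfiable, so it must be V.
Position 5: tagging it N would leave rule 1 unsatisfiable, so it must be D.
Position 7: tagging it N would leave rule 1 unsatisfiable, so it must be V.
Position 8: tagging it N would leave rule 1 unsatisfiable, so it must be D.
The unique satisfying tagging is: V C D V D N V D.
Checking: rule 1 ✓; rule 2 ✓; rule 3 ✓.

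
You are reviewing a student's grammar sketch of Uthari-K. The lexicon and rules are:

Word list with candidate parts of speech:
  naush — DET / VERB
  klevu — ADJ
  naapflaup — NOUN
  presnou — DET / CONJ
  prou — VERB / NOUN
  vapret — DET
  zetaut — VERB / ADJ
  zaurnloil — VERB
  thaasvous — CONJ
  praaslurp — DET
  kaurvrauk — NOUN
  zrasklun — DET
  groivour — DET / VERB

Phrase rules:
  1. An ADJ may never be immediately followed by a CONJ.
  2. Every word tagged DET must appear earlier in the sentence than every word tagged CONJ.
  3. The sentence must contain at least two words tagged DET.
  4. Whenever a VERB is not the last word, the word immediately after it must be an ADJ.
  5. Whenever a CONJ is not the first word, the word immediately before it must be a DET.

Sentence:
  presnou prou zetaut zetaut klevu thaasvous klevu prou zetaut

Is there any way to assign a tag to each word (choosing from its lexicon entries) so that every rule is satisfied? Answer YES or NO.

NO

Candidates per position — 1:presnou {DET,CONJ}; 2:prou {VERB,NOUN}; 3:zetaut {VERB,ADJ}; 4:zetaut {VERB,ADJ}; 5:klevu {ADJ}; 6:thaasvous {CONJ}; 7:klevu {ADJ}; 8:prou {VERB,NOUN}; 9:zetaut {VERB,ADJ}.
Rule 1 cannot be satisfied by any choice of tags from the lexicon.
So there is no consistent tagging.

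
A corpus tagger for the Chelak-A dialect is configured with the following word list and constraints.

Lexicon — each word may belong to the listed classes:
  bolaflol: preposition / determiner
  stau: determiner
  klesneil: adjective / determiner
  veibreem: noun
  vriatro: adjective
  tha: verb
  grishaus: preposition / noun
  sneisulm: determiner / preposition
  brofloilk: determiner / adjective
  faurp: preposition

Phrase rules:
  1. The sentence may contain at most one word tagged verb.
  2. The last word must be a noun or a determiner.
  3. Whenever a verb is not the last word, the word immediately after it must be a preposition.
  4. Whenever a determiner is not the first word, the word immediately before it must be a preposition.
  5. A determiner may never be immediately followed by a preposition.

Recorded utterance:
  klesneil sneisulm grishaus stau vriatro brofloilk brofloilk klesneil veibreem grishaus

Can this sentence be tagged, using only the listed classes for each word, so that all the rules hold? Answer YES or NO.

YES

Candidates per position — 1:klesneil {adjective,determiner}; 2:sneisulm {determiner,preposition}; 3:grishaus {preposition,noun}; 4:stau {determiner}; 5:vriatro {adjective}; 6:brofloilk {determiner,adjective}; 7:brofloilk {determiner,adjective}; 8:klesneil {adjective,determiner}; 9:veibreem {noun}; 10:grishaus {preposition,noun}.
One satisfying assignment: adjective preposition preposition determiner adjective adjective adjective adjective noun noun.
Verifying each rule — rule 1 ok; rule 2 ok; rule 3 ok; rule 4 ok; rule 5 ok.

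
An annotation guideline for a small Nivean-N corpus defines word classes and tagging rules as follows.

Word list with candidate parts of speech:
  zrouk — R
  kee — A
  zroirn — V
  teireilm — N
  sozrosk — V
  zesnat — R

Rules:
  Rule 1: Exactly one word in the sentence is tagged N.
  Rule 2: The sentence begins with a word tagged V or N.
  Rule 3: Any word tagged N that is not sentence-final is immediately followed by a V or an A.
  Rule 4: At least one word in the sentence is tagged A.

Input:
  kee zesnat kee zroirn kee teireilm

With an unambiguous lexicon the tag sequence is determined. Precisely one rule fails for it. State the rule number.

Fixed tagging: A R A V A N.
Rule check: R1 ok, R2 fails, R3 ok, R4 ok.
Only rule 2 fails.

2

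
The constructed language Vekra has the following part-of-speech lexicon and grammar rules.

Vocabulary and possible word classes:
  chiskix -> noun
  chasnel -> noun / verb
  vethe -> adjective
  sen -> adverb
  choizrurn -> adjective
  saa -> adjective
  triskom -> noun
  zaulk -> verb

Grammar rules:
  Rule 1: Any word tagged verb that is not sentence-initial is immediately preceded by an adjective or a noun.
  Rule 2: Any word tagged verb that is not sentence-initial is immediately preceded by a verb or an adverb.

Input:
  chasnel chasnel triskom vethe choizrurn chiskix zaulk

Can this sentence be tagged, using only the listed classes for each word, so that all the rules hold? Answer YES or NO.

NO

Candidates per position — 1:chasnel {noun,verb}; 2:chasnel {noun,verb}; 3:triskom {noun}; 4:vethe {adjective}; 5:choizrurn {adjective}; 6:chiskix {noun}; 7:zaulk {verb}.
Rule 2 cannot be satisfied by any choice of tags from the lexicon.
So there is no consistent tagging.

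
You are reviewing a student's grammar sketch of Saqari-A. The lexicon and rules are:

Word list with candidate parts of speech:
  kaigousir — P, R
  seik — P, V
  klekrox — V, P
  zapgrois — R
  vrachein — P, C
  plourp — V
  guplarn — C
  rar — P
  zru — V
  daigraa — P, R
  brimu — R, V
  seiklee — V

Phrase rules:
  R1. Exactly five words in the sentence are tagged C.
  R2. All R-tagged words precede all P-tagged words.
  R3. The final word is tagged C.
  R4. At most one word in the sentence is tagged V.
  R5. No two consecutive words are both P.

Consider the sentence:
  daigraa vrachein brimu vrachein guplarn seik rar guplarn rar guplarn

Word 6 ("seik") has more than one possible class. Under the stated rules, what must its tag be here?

Candidates per position — 1:daigraa {P,R}; 2:vrachein {P,C}; 3:brimu {R,V}; 4:vrachein {P,C}; 5:guplarn {C}; 6:seik {P,V}; 7:rar {P}; 8:guplarn {C}; 9:rar {P}; 10:guplarn {C}.
Position 2: tagging it P would leave rule 1 unsatisfiable, so it must be C.
Position 4: tagging it P would leave rule 1 unsatisfiable, so it must be C.
Position 6: tagging it P would leave rule 5 unsatisfiable, so it must be V.
Position 3: tagging it V would leave rule 4 unsatisfiable, so it must be R.
Position 1: tagging it P would leave rule 2 unsatisfiable, so it must be R.
The unique satisfying tagging is: R C R C C V P C P C.
Rule-by-rule: rule 1 holds; rule 2 holds; rule 3 holds; rule 4 holds; rule 5 holds.

V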